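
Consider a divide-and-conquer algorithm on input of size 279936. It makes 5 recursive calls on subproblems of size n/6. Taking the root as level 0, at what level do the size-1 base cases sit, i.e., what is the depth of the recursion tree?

For divide and conquer with division factor 6:

Problem sizes at each level:
Level 0: 279936
Level 1: 46656
Level 2: 7776
Level 3: 1296
Level 4: 216
Level 5: 36
Level 6: 6
Level 7: 1

The root is level 0 and the size-1 base case is level 7 (the tree spans levels 0 through 7, i.e. 8 levels counting the root), so the depth is the number of divisions: log_6(279936) = 7

The recursion tree depth is log_6(279936) = 7. At each level, the problem size is divided by 6, so it takes 7 divisions to reduce to a base case of size 1. The algorithm makes 5 recursive calls at each level.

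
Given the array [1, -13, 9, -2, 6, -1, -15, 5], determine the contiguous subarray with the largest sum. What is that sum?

Using Kadane's algorithm on [1, -13, 9, -2, 6, -1, -15, 5]:

Scanning through the array:
Position 1 (value -13): max_ending_here = -12, max_so_far = 1
Position 2 (value 9): max_ending_here = 9, max_so_far = 9
Position 3 (value -2): max_ending_here = 7, max_so_far = 9
Position 4 (value 6): max_ending_here = 13, max_so_far = 13
Position 5 (value -1): max_ending_here = 12, max_so_far = 13
Position 6 (value -15): max_ending_here = -3, max_so_far = 13
Position 7 (value 5): max_ending_here = 5, max_so_far = 13

Maximum subarray: [9, -2, 6]
Maximum sum: 13

The maximum subarray is [9, -2, 6] with sum 13. This subarray runs from index 2 to index 4.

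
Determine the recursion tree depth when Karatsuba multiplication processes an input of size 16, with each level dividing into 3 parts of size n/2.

For divide and conquer with division factor 2:

Problem sizes at each level:
Level 0: 16
Level 1: 8
Level 2: 4
Level 3: 2
Level 4: 1

The root is level 0 and the size-1 base case is level 4 (the tree spans levels 0 through 4, i.e. 5 levels counting the root), so the depth is the number of divisions: log_2(16) = 4

The recursion tree depth is log_2(16) = 4. At each level, the problem size is divided by 2, so it takes 4 divisions to reduce to a base case of size 1. The algorithm makes 3 recursive calls at each level.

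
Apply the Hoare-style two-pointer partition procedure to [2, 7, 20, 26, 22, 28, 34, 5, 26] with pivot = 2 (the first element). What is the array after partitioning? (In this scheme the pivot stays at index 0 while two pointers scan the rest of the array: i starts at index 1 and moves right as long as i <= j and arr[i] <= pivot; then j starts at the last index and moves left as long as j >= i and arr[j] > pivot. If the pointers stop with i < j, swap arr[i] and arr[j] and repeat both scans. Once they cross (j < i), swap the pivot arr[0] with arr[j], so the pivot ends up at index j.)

Hoare-style two-pointer partition with pivot = 2:

Initial array: [2, 7, 20, 26, 22, 28, 34, 5, 26]

Pointers start at i = 1, j = 8.
i ends at 1, j ends at 0: the pointers have crossed (j < i), so scanning stops.

j = 0, so swapping arr[0] with arr[j] leaves the pivot at position 0: [2, 7, 20, 26, 22, 28, 34, 5, 26]
Pivot position: 0

After partitioning with pivot 2, the array becomes [2, 7, 20, 26, 22, 28, 34, 5, 26]. The pivot is placed at index 0. All elements to the left of the pivot are <= 2, and all elements to the right are > 2.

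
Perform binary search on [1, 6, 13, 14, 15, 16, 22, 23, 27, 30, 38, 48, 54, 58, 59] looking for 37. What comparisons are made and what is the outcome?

Binary search for 37 in [1, 6, 13, 14, 15, 16, 22, 23, 27, 30, 38, 48, 54, 58, 59]:

lo=0, hi=14, mid=7, arr[mid]=23 -> 23 < 37, search right half
lo=8, hi=14, mid=11, arr[mid]=48 -> 48 > 37, search left half
lo=8, hi=10, mid=9, arr[mid]=30 -> 30 < 37, search right half
lo=10, hi=10, mid=10, arr[mid]=38 -> 38 > 37, search left half
lo=10 > hi=9, target 37 not found

Binary search determines that 37 is not in the array after 4 comparisons. The search space was exhausted without finding the target.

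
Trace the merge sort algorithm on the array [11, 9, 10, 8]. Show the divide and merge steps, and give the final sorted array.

Merge sort trace:

Split: [11, 9, 10, 8] -> [11, 9] and [10, 8]
  Split: [11, 9] -> [11] and [9]
  Merge: [11] + [9] -> [9, 11]
  Split: [10, 8] -> [10] and [8]
  Merge: [10] + [8] -> [8, 10]
Merge: [9, 11] + [8, 10] -> [8, 9, 10, 11]

Final sorted array: [8, 9, 10, 11]

The merge sort proceeds by recursively splitting the array and merging sorted halves.
After all merges, the sorted array is [8, 9, 10, 11].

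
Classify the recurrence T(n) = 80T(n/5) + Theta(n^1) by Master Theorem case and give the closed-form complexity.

Master Theorem for T(n) = 80T(n/5) + O(n^1):

a = 80, b = 5, c = 1
log_b(a) = log_5(80) = 2.7227

Case 1: c = 1 < log_5(80) = 2.7227
T(n) = O(n^(log_5 80))

For T(n) = 80T(n/5) + O(n^1): log_5(80) = 2.7227. This is Case 1 of the Master Theorem (c < log_b(a), work dominated by leaves), giving O(n^(log_5 80)).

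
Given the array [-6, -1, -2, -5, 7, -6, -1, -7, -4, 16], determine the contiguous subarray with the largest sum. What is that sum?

Using Kadane's algorithm on [-6, -1, -2, -5, 7, -6, -1, -7, -4, 16]:

Scanning through the array:
Position 1 (value -1): max_ending_here = -1, max_so_far = -1
Position 2 (value -2): max_ending_here = -2, max_so_far = -1
Position 3 (value -5): max_ending_here = -5, max_so_far = -1
Position 4 (value 7): max_ending_here = 7, max_so_far = 7
Position 5 (value -6): max_ending_here = 1, max_so_far = 7
Position 6 (value -1): max_ending_here = 0, max_so_far = 7
Position 7 (value -7): max_ending_here = -7, max_so_far = 7
Position 8 (value -4): max_ending_here = -4, max_so_far = 7
Position 9 (value 16): max_ending_here = 16, max_so_far = 16

Maximum subarray: [16]
Maximum sum: 16

The maximum subarray is [16] with sum 16. This subarray runs from index 9 to index 9.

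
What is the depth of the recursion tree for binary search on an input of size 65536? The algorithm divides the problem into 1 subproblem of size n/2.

For divide and conquer with division factor 2:

Problem sizes at each level:
Level 0: 65536
Level 1: 32768
Level 2: 16384
Level 3: 8192
Level 4: 4096
Level 5: 2048
Level 6: 1024
Level 7: 512
Level 8: 256
Level 9: 128
Level 10: 64
Level 11: 32
Level 12: 16
Level 13: 8
Level 14: 4
Level 15: 2
Level 16: 1

The root is level 0 and the size-1 base case is level 16 (the tree spans levels 0 through 16, i.e. 17 levels counting the root), so the depth is the number of divisions: log_2(65536) = 16

The recursion tree depth is log_2(65536) = 16. At each level, the problem size is divided by 2, so it takes 16 divisions to reduce to a base case of size 1. The algorithm makes 1 recursive call at each level.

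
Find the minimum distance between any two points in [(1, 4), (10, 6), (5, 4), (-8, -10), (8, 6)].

Computing all pairwise distances among 5 points:

d((1, 4), (10, 6)) = 9.2195
d((1, 4), (5, 4)) = 4.0
d((1, 4), (-8, -10)) = 16.6433
d((1, 4), (8, 6)) = 7.2801
d((10, 6), (5, 4)) = 5.3852
d((10, 6), (-8, -10)) = 24.0832
d((10, 6), (8, 6)) = 2.0 <-- minimum
d((5, 4), (-8, -10)) = 19.105
d((5, 4), (8, 6)) = 3.6056
d((-8, -10), (8, 6)) = 22.6274

Closest pair: (10, 6) and (8, 6) with distance 2.0

The closest pair is (10, 6) and (8, 6) with Euclidean distance 2.0. For 5 points, brute-force pairwise comparison is shown above. For large n, the divide-and-conquer algorithm (sort by x, recurse on halves, check the dividing strip) achieves O(n log n).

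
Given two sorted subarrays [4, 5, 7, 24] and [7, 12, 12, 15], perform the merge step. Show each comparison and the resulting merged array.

Merging process:

Compare 4 vs 7: take 4 from left. Merged: [4]
Compare 5 vs 7: take 5 from left. Merged: [4, 5]
Compare 7 vs 7: take 7 from left. Merged: [4, 5, 7]
Compare 24 vs 7: take 7 from right. Merged: [4, 5, 7, 7]
Compare 24 vs 12: take 12 from right. Merged: [4, 5, 7, 7, 12]
Compare 24 vs 12: take 12 from right. Merged: [4, 5, 7, 7, 12, 12]
Compare 24 vs 15: take 15 from right. Merged: [4, 5, 7, 7, 12, 12, 15]
Append remaining from left: [24]. Merged: [4, 5, 7, 7, 12, 12, 15, 24]

Final merged array: [4, 5, 7, 7, 12, 12, 15, 24]
Total comparisons: 7

The merged array is [4, 5, 7, 7, 12, 12, 15, 24], requiring 7 comparisons. The merge step runs in O(n) time where n is the total number of elements.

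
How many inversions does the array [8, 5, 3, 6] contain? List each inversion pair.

Finding inversions in [8, 5, 3, 6]:

(0, 1): arr[0]=8 > arr[1]=5
(0, 2): arr[0]=8 > arr[2]=3
(0, 3): arr[0]=8 > arr[3]=6
(1, 2): arr[1]=5 > arr[2]=3

Total inversions: 4

The array has 4 inversion(s): (0,1), (0,2), (0,3), (1,2). Each pair (i,j) satisfies i < j and arr[i] > arr[j].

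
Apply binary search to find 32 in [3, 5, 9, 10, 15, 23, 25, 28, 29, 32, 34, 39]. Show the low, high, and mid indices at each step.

Binary search for 32 in [3, 5, 9, 10, 15, 23, 25, 28, 29, 32, 34, 39]:

lo=0, hi=11, mid=5, arr[mid]=23 -> 23 < 32, search right half
lo=6, hi=11, mid=8, arr[mid]=29 -> 29 < 32, search right half
lo=9, hi=11, mid=10, arr[mid]=34 -> 34 > 32, search left half
lo=9, hi=9, mid=9, arr[mid]=32 -> Found target at index 9!

Binary search finds 32 at index 9 after 4 comparisons. The search repeatedly halves the search space by comparing with the middle element.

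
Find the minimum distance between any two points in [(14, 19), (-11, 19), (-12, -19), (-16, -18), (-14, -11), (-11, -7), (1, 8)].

Computing all pairwise distances among 7 points:

d((14, 19), (-11, 19)) = 25.0
d((14, 19), (-12, -19)) = 46.0435
d((14, 19), (-16, -18)) = 47.634
d((14, 19), (-14, -11)) = 41.0366
d((14, 19), (-11, -7)) = 36.0694
d((14, 19), (1, 8)) = 17.0294
d((-11, 19), (-12, -19)) = 38.0132
d((-11, 19), (-16, -18)) = 37.3363
d((-11, 19), (-14, -11)) = 30.1496
d((-11, 19), (-11, -7)) = 26.0
d((-11, 19), (1, 8)) = 16.2788
d((-12, -19), (-16, -18)) = 4.1231 <-- minimum
d((-12, -19), (-14, -11)) = 8.2462
d((-12, -19), (-11, -7)) = 12.0416
d((-12, -19), (1, 8)) = 29.9666
d((-16, -18), (-14, -11)) = 7.2801
d((-16, -18), (-11, -7)) = 12.083
d((-16, -18), (1, 8)) = 31.0644
d((-14, -11), (-11, -7)) = 5.0
d((-14, -11), (1, 8)) = 24.2074
d((-11, -7), (1, 8)) = 19.2094

Closest pair: (-12, -19) and (-16, -18) with distance 4.1231

The closest pair is (-12, -19) and (-16, -18) with Euclidean distance 4.1231. For 7 points, brute-force pairwise comparison is shown above. For large n, the divide-and-conquer algorithm (sort by x, recurse on halves, check the dividing strip) achieves O(n log n).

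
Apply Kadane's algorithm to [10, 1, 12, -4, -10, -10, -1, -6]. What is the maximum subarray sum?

Using Kadane's algorithm on [10, 1, 12, -4, -10, -10, -1, -6]:

Scanning through the array:
Position 1 (value 1): max_ending_here = 11, max_so_far = 11
Position 2 (value 12): max_ending_here = 23, max_so_far = 23
Position 3 (value -4): max_ending_here = 19, max_so_far = 23
Position 4 (value -10): max_ending_here = 9, max_so_far = 23
Position 5 (value -10): max_ending_here = -1, max_so_far = 23
Position 6 (value -1): max_ending_here = -1, max_so_far = 23
Position 7 (value -6): max_ending_here = -6, max_so_far = 23

Maximum subarray: [10, 1, 12]
Maximum sum: 23

The maximum subarray is [10, 1, 12] with sum 23. This subarray runs from index 0 to index 2.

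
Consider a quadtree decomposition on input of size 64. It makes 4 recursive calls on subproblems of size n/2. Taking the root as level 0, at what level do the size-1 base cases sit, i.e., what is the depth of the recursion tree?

For divide and conquer with division factor 2:

Problem sizes at each level:
Level 0: 64
Level 1: 32
Level 2: 16
Level 3: 8
Level 4: 4
Level 5: 2
Level 6: 1

The root is level 0 and the size-1 base case is level 6 (the tree spans levels 0 through 6, i.e. 7 levels counting the root), so the depth is the number of divisions: log_2(64) = 6

The recursion tree depth is log_2(64) = 6. At each level, the problem size is divided by 2, so it takes 6 divisions to reduce to a base case of size 1. The algorithm makes 4 recursive calls at each level.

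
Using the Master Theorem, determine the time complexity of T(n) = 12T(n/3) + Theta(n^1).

Master Theorem for T(n) = 12T(n/3) + O(n^1):

a = 12, b = 3, c = 1
log_b(a) = log_3(12) = 2.2619

Case 1: c = 1 < log_3(12) = 2.2619
T(n) = O(n^(log_3 12))

For T(n) = 12T(n/3) + O(n^1): log_3(12) = 2.2619. This is Case 1 of the Master Theorem (c < log_b(a), work dominated by leaves), giving O(n^(log_3 12)).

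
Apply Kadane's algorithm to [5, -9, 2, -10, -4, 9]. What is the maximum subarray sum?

Using Kadane's algorithm on [5, -9, 2, -10, -4, 9]:

Scanning through the array:
Position 1 (value -9): max_ending_here = -4, max_so_far = 5
Position 2 (value 2): max_ending_here = 2, max_so_far = 5
Position 3 (value -10): max_ending_here = -8, max_so_far = 5
Position 4 (value -4): max_ending_here = -4, max_so_far = 5
Position 5 (value 9): max_ending_here = 9, max_so_far = 9

Maximum subarray: [9]
Maximum sum: 9

The maximum subarray is [9] with sum 9. This subarray runs from index 5 to index 5.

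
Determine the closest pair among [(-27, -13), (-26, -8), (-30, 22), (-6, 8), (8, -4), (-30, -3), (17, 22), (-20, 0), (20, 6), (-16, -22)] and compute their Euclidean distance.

Computing all pairwise distances among 10 points:

d((-27, -13), (-26, -8)) = 5.099 <-- minimum
d((-27, -13), (-30, 22)) = 35.1283
d((-27, -13), (-6, 8)) = 29.6985
d((-27, -13), (8, -4)) = 36.1386
d((-27, -13), (-30, -3)) = 10.4403
d((-27, -13), (17, 22)) = 56.2228
d((-27, -13), (-20, 0)) = 14.7648
d((-27, -13), (20, 6)) = 50.6952
d((-27, -13), (-16, -22)) = 14.2127
d((-26, -8), (-30, 22)) = 30.2655
d((-26, -8), (-6, 8)) = 25.6125
d((-26, -8), (8, -4)) = 34.2345
d((-26, -8), (-30, -3)) = 6.4031
d((-26, -8), (17, 22)) = 52.4309
d((-26, -8), (-20, 0)) = 10.0
d((-26, -8), (20, 6)) = 48.0833
d((-26, -8), (-16, -22)) = 17.2047
d((-30, 22), (-6, 8)) = 27.7849
d((-30, 22), (8, -4)) = 46.0435
d((-30, 22), (-30, -3)) = 25.0
d((-30, 22), (17, 22)) = 47.0
d((-30, 22), (-20, 0)) = 24.1661
d((-30, 22), (20, 6)) = 52.4976
d((-30, 22), (-16, -22)) = 46.1736
d((-6, 8), (8, -4)) = 18.4391
d((-6, 8), (-30, -3)) = 26.4008
d((-6, 8), (17, 22)) = 26.9258
d((-6, 8), (-20, 0)) = 16.1245
d((-6, 8), (20, 6)) = 26.0768
d((-6, 8), (-16, -22)) = 31.6228
d((8, -4), (-30, -3)) = 38.0132
d((8, -4), (17, 22)) = 27.5136
d((8, -4), (-20, 0)) = 28.2843
d((8, -4), (20, 6)) = 15.6205
d((8, -4), (-16, -22)) = 30.0
d((-30, -3), (17, 22)) = 53.2353
d((-30, -3), (-20, 0)) = 10.4403
d((-30, -3), (20, 6)) = 50.8035
d((-30, -3), (-16, -22)) = 23.6008
d((17, 22), (-20, 0)) = 43.0465
d((17, 22), (20, 6)) = 16.2788
d((17, 22), (-16, -22)) = 55.0
d((-20, 0), (20, 6)) = 40.4475
d((-20, 0), (-16, -22)) = 22.3607
d((20, 6), (-16, -22)) = 45.607

Closest pair: (-27, -13) and (-26, -8) with distance 5.099

The closest pair is (-27, -13) and (-26, -8) with Euclidean distance 5.099. For 10 points, brute-force pairwise comparison is shown above. For large n, the divide-and-conquer algorithm (sort by x, recurse on halves, check the dividing strip) achieves O(n log n).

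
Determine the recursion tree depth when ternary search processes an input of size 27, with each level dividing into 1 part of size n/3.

For divide and conquer with division factor 3:

Problem sizes at each level:
Level 0: 27
Level 1: 9
Level 2: 3
Level 3: 1

The root is level 0 and the size-1 base case is level 3 (the tree spans levels 0 through 3, i.e. 4 levels counting the root), so the depth is the number of divisions: log_3(27) = 3

The recursion tree depth is log_3(27) = 3. At each level, the problem size is divided by 3, so it takes 3 divisions to reduce to a base case of size 1. The algorithm makes 1 recursive call at each level.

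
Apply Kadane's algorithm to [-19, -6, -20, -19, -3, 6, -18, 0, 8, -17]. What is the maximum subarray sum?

Using Kadane's algorithm on [-19, -6, -20, -19, -3, 6, -18, 0, 8, -17]:

Scanning through the array:
Position 1 (value -6): max_ending_here = -6, max_so_far = -6
Position 2 (value -20): max_ending_here = -20, max_so_far = -6
Position 3 (value -19): max_ending_here = -19, max_so_far = -6
Position 4 (value -3): max_ending_here = -3, max_so_far = -3
Position 5 (value 6): max_ending_here = 6, max_so_far = 6
Position 6 (value -18): max_ending_here = -12, max_so_far = 6
Position 7 (value 0): max_ending_here = 0, max_so_far = 6
Position 8 (value 8): max_ending_here = 8, max_so_far = 8
Position 9 (value -17): max_ending_here = -9, max_so_far = 8

Maximum subarray: [0, 8]
Maximum sum: 8

The maximum subarray is [0, 8] with sum 8. This subarray runs from index 7 to index 8.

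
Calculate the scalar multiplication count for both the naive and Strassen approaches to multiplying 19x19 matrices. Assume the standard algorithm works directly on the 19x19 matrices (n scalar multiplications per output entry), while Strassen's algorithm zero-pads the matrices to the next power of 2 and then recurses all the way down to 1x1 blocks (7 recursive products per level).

Matrix multiplication for 19x19 matrices:

Strassen's algorithm requires power-of-2 dimensions. Pad 19x19 to 32x32 (next power of 2).

Standard algorithm: 19^3 = 6859 multiplications
Strassen's algorithm: 7^(log2(32)) = 7^5 = 16807 multiplications
Difference: 6859 - 16807 = -9948 (Strassen uses MORE here due to padding overhead — for small or just-over-power-of-2 n, padding can outweigh the per-level savings)

Standard: 6859 multiplications (19^3). Strassen: 16807 multiplications (7^5, after padding to 32x32). Strassen reduces 8 recursive multiplications to 7 at each level.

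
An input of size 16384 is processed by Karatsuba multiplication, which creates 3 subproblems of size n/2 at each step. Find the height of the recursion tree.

For divide and conquer with division factor 2:

Problem sizes at each level:
Level 0: 16384
Level 1: 8192
Level 2: 4096
Level 3: 2048
Level 4: 1024
Level 5: 512
Level 6: 256
Level 7: 128
Level 8: 64
Level 9: 32
Level 10: 16
Level 11: 8
Level 12: 4
Level 13: 2
Level 14: 1

The root is level 0 and the size-1 base case is level 14 (the tree spans levels 0 through 14, i.e. 15 levels counting the root), so the depth is the number of divisions: log_2(16384) = 14

The recursion tree depth is log_2(16384) = 14. At each level, the problem size is divided by 2, so it takes 14 divisions to reduce to a base case of size 1. The algorithm makes 3 recursive calls at each level.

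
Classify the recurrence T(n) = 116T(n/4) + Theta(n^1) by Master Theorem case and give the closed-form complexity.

Master Theorem for T(n) = 116T(n/4) + O(n^1):

a = 116, b = 4, c = 1
log_b(a) = log_4(116) = 3.4290

Case 1: c = 1 < log_4(116) = 3.4290
T(n) = O(n^(log_4 116))

For T(n) = 116T(n/4) + O(n^1): log_4(116) = 3.4290. This is Case 1 of the Master Theorem (c < log_b(a), work dominated by leaves), giving O(n^(log_4 116)).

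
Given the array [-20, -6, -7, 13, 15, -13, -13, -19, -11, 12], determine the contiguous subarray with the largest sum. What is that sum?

Using Kadane's algorithm on [-20, -6, -7, 13, 15, -13, -13, -19, -11, 12]:

Scanning through the array:
Position 1 (value -6): max_ending_here = -6, max_so_far = -6
Position 2 (value -7): max_ending_here = -7, max_so_far = -6
Position 3 (value 13): max_ending_here = 13, max_so_far = 13
Position 4 (value 15): max_ending_here = 28, max_so_far = 28
Position 5 (value -13): max_ending_here = 15, max_so_far = 28
Position 6 (value -13): max_ending_here = 2, max_so_far = 28
Position 7 (value -19): max_ending_here = -17, max_so_far = 28
Position 8 (value -11): max_ending_here = -11, max_so_far = 28
Position 9 (value 12): max_ending_here = 12, max_so_far = 28

Maximum subarray: [13, 15]
Maximum sum: 28

The maximum subarray is [13, 15] with sum 28. This subarray runs from index 3 to index 4.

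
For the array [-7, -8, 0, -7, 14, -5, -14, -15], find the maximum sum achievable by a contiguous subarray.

Using Kadane's algorithm on [-7, -8, 0, -7, 14, -5, -14, -15]:

Scanning through the array:
Position 1 (value -8): max_ending_here = -8, max_so_far = -7
Position 2 (value 0): max_ending_here = 0, max_so_far = 0
Position 3 (value -7): max_ending_here = -7, max_so_far = 0
Position 4 (value 14): max_ending_here = 14, max_so_far = 14
Position 5 (value -5): max_ending_here = 9, max_so_far = 14
Position 6 (value -14): max_ending_here = -5, max_so_far = 14
Position 7 (value -15): max_ending_here = -15, max_so_far = 14

Maximum subarray: [14]
Maximum sum: 14

The maximum subarray is [14] with sum 14. This subarray runs from index 4 to index 4.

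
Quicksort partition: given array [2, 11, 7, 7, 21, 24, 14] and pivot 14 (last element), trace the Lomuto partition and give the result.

Lomuto partition with pivot = 14:

Initial array: [2, 11, 7, 7, 21, 24, 14]

arr[0]=2 <= 14: swap with position 0, array becomes [2, 11, 7, 7, 21, 24, 14]
arr[1]=11 <= 14: swap with position 1, array becomes [2, 11, 7, 7, 21, 24, 14]
arr[2]=7 <= 14: swap with position 2, array becomes [2, 11, 7, 7, 21, 24, 14]
arr[3]=7 <= 14: swap with position 3, array becomes [2, 11, 7, 7, 21, 24, 14]
arr[4]=21 > 14: no swap
arr[5]=24 > 14: no swap

Place pivot at position 4: [2, 11, 7, 7, 14, 24, 21]
Pivot position: 4

After partitioning with pivot 14, the array becomes [2, 11, 7, 7, 14, 24, 21]. The pivot is placed at index 4. All elements to the left of the pivot are <= 14, and all elements to the right are > 14.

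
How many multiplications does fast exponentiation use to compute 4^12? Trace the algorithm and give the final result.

Computing 4^12 by squaring (build up from 4^1; each line after the first costs one multiplication):

4^1 = 4
4^2 = (4^1)^2 = 4^2 = 16
4^3 = 4 * 4^2 = 4 * 16 = 64
4^6 = (4^3)^2 = 64^2 = 4096
4^12 = (4^6)^2 = 4096^2 = 16777216

Result: 16777216
Multiplications needed: 4 (4 lines after 4^1)

4^12 = 16777216. Using exponentiation by squaring, this requires 4 multiplications. The key idea: if the exponent is even, square the half-power; if odd, multiply by the base once.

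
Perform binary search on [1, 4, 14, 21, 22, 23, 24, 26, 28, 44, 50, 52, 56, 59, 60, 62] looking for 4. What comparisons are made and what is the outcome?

Binary search for 4 in [1, 4, 14, 21, 22, 23, 24, 26, 28, 44, 50, 52, 56, 59, 60, 62]:

lo=0, hi=15, mid=7, arr[mid]=26 -> 26 > 4, search left half
lo=0, hi=6, mid=3, arr[mid]=21 -> 21 > 4, search left half
lo=0, hi=2, mid=1, arr[mid]=4 -> Found target at index 1!

Binary search finds 4 at index 1 after 3 comparisons. The search repeatedly halves the search space by comparing with the middle element.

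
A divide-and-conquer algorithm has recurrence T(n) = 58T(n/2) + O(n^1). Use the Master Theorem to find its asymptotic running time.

Master Theorem for T(n) = 58T(n/2) + O(n^1):

a = 58, b = 2, c = 1
log_b(a) = log_2(58) = 5.8580

Case 1: c = 1 < log_2(58) = 5.8580
T(n) = O(n^(log_2 58))

For T(n) = 58T(n/2) + O(n^1): log_2(58) = 5.8580. This is Case 1 of the Master Theorem (c < log_b(a), work dominated by leaves), giving O(n^(log_2 58)).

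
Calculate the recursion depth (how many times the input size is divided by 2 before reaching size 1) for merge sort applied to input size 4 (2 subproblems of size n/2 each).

For divide and conquer with division factor 2:

Problem sizes at each level:
Level 0: 4
Level 1: 2
Level 2: 1

The root is level 0 and the size-1 base case is level 2 (the tree spans levels 0 through 2, i.e. 3 levels counting the root), so the depth is the number of divisions: log_2(4) = 2

The recursion tree depth is log_2(4) = 2. At each level, the problem size is divided by 2, so it takes 2 divisions to reduce to a base case of size 1. The algorithm makes 2 recursive calls at each level.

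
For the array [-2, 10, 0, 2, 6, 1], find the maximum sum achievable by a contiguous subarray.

Using Kadane's algorithm on [-2, 10, 0, 2, 6, 1]:

Scanning through the array:
Position 1 (value 10): max_ending_here = 10, max_so_far = 10
Position 2 (value 0): max_ending_here = 10, max_so_far = 10
Position 3 (value 2): max_ending_here = 12, max_so_far = 12
Position 4 (value 6): max_ending_here = 18, max_so_far = 18
Position 5 (value 1): max_ending_here = 19, max_so_far = 19

Maximum subarray: [10, 0, 2, 6, 1]
Maximum sum: 19

The maximum subarray is [10, 0, 2, 6, 1] with sum 19. This subarray runs from index 1 to index 5.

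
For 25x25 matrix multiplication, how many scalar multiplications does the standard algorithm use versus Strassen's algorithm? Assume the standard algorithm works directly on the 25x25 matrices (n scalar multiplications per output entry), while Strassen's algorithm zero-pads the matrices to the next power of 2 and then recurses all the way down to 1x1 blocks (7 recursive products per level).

Matrix multiplication for 25x25 matrices:

Strassen's algorithm requires power-of-2 dimensions. Pad 25x25 to 32x32 (next power of 2).

Standard algorithm: 25^3 = 15625 multiplications
Strassen's algorithm: 7^(log2(32)) = 7^5 = 16807 multiplications
Difference: 15625 - 16807 = -1182 (Strassen uses MORE here due to padding overhead — for small or just-over-power-of-2 n, padding can outweigh the per-level savings)

Standard: 15625 multiplications (25^3). Strassen: 16807 multiplications (7^5, after padding to 32x32). Strassen reduces 8 recursive multiplications to 7 at each level.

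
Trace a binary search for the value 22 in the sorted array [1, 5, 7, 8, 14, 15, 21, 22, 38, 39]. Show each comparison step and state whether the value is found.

Binary search for 22 in [1, 5, 7, 8, 14, 15, 21, 22, 38, 39]:

lo=0, hi=9, mid=4, arr[mid]=14 -> 14 < 22, search right half
lo=5, hi=9, mid=7, arr[mid]=22 -> Found target at index 7!

Binary search finds 22 at index 7 after 2 comparisons. The search repeatedly halves the search space by comparing with the middle element.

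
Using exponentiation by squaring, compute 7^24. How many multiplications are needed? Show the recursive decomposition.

Computing 7^24 by squaring (build up from 7^1; each line after the first costs one multiplication):

7^1 = 7
7^2 = (7^1)^2 = 7^2 = 49
7^3 = 7 * 7^2 = 7 * 49 = 343
7^6 = (7^3)^2 = 343^2 = 117649
7^12 = (7^6)^2 = 117649^2 = 13841287201
7^24 = (7^12)^2 = 13841287201^2 = 191581231380566414401

Result: 191581231380566414401
Multiplications needed: 5 (5 lines after 7^1)

7^24 = 191581231380566414401. Using exponentiation by squaring, this requires 5 multiplications. The key idea: if the exponent is even, square the half-power; if odd, multiply by the base once.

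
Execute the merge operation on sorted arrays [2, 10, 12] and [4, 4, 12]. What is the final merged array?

Merging process:

Compare 2 vs 4: take 2 from left. Merged: [2]
Compare 10 vs 4: take 4 from right. Merged: [2, 4]
Compare 10 vs 4: take 4 from right. Merged: [2, 4, 4]
Compare 10 vs 12: take 10 from left. Merged: [2, 4, 4, 10]
Compare 12 vs 12: take 12 from left. Merged: [2, 4, 4, 10, 12]
Append remaining from right: [12]. Merged: [2, 4, 4, 10, 12, 12]

Final merged array: [2, 4, 4, 10, 12, 12]
Total comparisons: 5

The merged array is [2, 4, 4, 10, 12, 12], requiring 5 comparisons. The merge step runs in O(n) time where n is the total number of elements.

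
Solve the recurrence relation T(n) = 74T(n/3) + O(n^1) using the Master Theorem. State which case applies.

Master Theorem for T(n) = 74T(n/3) + O(n^1):

a = 74, b = 3, c = 1
log_b(a) = log_3(74) = 3.9177

Case 1: c = 1 < log_3(74) = 3.9177
T(n) = O(n^(log_3 74))

For T(n) = 74T(n/3) + O(n^1): log_3(74) = 3.9177. This is Case 1 of the Master Theorem (c < log_b(a), work dominated by leaves), giving O(n^(log_3 74)).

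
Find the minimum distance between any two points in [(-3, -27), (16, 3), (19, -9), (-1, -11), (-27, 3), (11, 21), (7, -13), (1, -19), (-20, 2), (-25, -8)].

Computing all pairwise distances among 10 points:

d((-3, -27), (16, 3)) = 35.5106
d((-3, -27), (19, -9)) = 28.4253
d((-3, -27), (-1, -11)) = 16.1245
d((-3, -27), (-27, 3)) = 38.4187
d((-3, -27), (11, 21)) = 50.0
d((-3, -27), (7, -13)) = 17.2047
d((-3, -27), (1, -19)) = 8.9443
d((-3, -27), (-20, 2)) = 33.6155
d((-3, -27), (-25, -8)) = 29.0689
d((16, 3), (19, -9)) = 12.3693
d((16, 3), (-1, -11)) = 22.0227
d((16, 3), (-27, 3)) = 43.0
d((16, 3), (11, 21)) = 18.6815
d((16, 3), (7, -13)) = 18.3576
d((16, 3), (1, -19)) = 26.6271
d((16, 3), (-20, 2)) = 36.0139
d((16, 3), (-25, -8)) = 42.45
d((19, -9), (-1, -11)) = 20.0998
d((19, -9), (-27, 3)) = 47.5395
d((19, -9), (11, 21)) = 31.0483
d((19, -9), (7, -13)) = 12.6491
d((19, -9), (1, -19)) = 20.5913
d((19, -9), (-20, 2)) = 40.5216
d((19, -9), (-25, -8)) = 44.0114
d((-1, -11), (-27, 3)) = 29.5296
d((-1, -11), (11, 21)) = 34.176
d((-1, -11), (7, -13)) = 8.2462
d((-1, -11), (1, -19)) = 8.2462
d((-1, -11), (-20, 2)) = 23.0217
d((-1, -11), (-25, -8)) = 24.1868
d((-27, 3), (11, 21)) = 42.0476
d((-27, 3), (7, -13)) = 37.5766
d((-27, 3), (1, -19)) = 35.609
d((-27, 3), (-20, 2)) = 7.0711 <-- minimum
d((-27, 3), (-25, -8)) = 11.1803
d((11, 21), (7, -13)) = 34.2345
d((11, 21), (1, -19)) = 41.2311
d((11, 21), (-20, 2)) = 36.3593
d((11, 21), (-25, -8)) = 46.2277
d((7, -13), (1, -19)) = 8.4853
d((7, -13), (-20, 2)) = 30.8869
d((7, -13), (-25, -8)) = 32.3883
d((1, -19), (-20, 2)) = 29.6985
d((1, -19), (-25, -8)) = 28.2312
d((-20, 2), (-25, -8)) = 11.1803

Closest pair: (-27, 3) and (-20, 2) with distance 7.0711

The closest pair is (-27, 3) and (-20, 2) with Euclidean distance 7.0711. For 10 points, brute-force pairwise comparison is shown above. For large n, the divide-and-conquer algorithm (sort by x, recurse on halves, check the dividing strip) achieves O(n log n).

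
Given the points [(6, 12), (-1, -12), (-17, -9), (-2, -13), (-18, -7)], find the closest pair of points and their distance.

Computing all pairwise distances among 5 points:

d((6, 12), (-1, -12)) = 25.0
d((6, 12), (-17, -9)) = 31.1448
d((6, 12), (-2, -13)) = 26.2488
d((6, 12), (-18, -7)) = 30.6105
d((-1, -12), (-17, -9)) = 16.2788
d((-1, -12), (-2, -13)) = 1.4142 <-- minimum
d((-1, -12), (-18, -7)) = 17.72
d((-17, -9), (-2, -13)) = 15.5242
d((-17, -9), (-18, -7)) = 2.2361
d((-2, -13), (-18, -7)) = 17.088

Closest pair: (-1, -12) and (-2, -13) with distance 1.4142

The closest pair is (-1, -12) and (-2, -13) with Euclidean distance 1.4142. For 5 points, brute-force pairwise comparison is shown above. For large n, the divide-and-conquer algorithm (sort by x, recurse on halves, check the dividing strip) achieves O(n log n).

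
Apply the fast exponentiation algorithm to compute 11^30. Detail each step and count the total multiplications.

Computing 11^30 by squaring (build up from 11^1; each line after the first costs one multiplication):

11^1 = 11
11^2 = (11^1)^2 = 11^2 = 121
11^3 = 11 * 11^2 = 11 * 121 = 1331
11^6 = (11^3)^2 = 1331^2 = 1771561
11^7 = 11 * 11^6 = 11 * 1771561 = 19487171
11^14 = (11^7)^2 = 19487171^2 = 379749833583241
11^15 = 11 * 11^14 = 11 * 379749833583241 = 4177248169415651
11^30 = (11^15)^2 = 4177248169415651^2 = 17449402268886407318558803753801

Result: 17449402268886407318558803753801
Multiplications needed: 7 (7 lines after 11^1)

11^30 = 17449402268886407318558803753801. Using exponentiation by squaring, this requires 7 multiplications. The key idea: if the exponent is even, square the half-power; if odd, multiply by the base once.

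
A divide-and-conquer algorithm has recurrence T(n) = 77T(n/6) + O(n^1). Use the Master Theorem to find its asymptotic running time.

Master Theorem for T(n) = 77T(n/6) + O(n^1):

a = 77, b = 6, c = 1
log_b(a) = log_6(77) = 2.4243

Case 1: c = 1 < log_6(77) = 2.4243
T(n) = O(n^(log_6 77))

For T(n) = 77T(n/6) + O(n^1): log_6(77) = 2.4243. This is Case 1 of the Master Theorem (c < log_b(a), work dominated by leaves), giving O(n^(log_6 77)).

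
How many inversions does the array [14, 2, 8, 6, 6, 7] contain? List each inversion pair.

Finding inversions in [14, 2, 8, 6, 6, 7]:

(0, 1): arr[0]=14 > arr[1]=2
(0, 2): arr[0]=14 > arr[2]=8
(0, 3): arr[0]=14 > arr[3]=6
(0, 4): arr[0]=14 > arr[4]=6
(0, 5): arr[0]=14 > arr[5]=7
(2, 3): arr[2]=8 > arr[3]=6
(2, 4): arr[2]=8 > arr[4]=6
(2, 5): arr[2]=8 > arr[5]=7

Total inversions: 8

The array has 8 inversion(s): (0,1), (0,2), (0,3), (0,4), (0,5), (2,3), (2,4), (2,5). Each pair (i,j) satisfies i < j and arr[i] > arr[j].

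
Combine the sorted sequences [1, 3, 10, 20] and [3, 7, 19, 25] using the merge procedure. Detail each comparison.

Merging process:

Compare 1 vs 3: take 1 from left. Merged: [1]
Compare 3 vs 3: take 3 from left. Merged: [1, 3]
Compare 10 vs 3: take 3 from right. Merged: [1, 3, 3]
Compare 10 vs 7: take 7 from right. Merged: [1, 3, 3, 7]
Compare 10 vs 19: take 10 from left. Merged: [1, 3, 3, 7, 10]
Compare 20 vs 19: take 19 from right. Merged: [1, 3, 3, 7, 10, 19]
Compare 20 vs 25: take 20 from left. Merged: [1, 3, 3, 7, 10, 19, 20]
Append remaining from right: [25]. Merged: [1, 3, 3, 7, 10, 19, 20, 25]

Final merged array: [1, 3, 3, 7, 10, 19, 20, 25]
Total comparisons: 7

The merged array is [1, 3, 3, 7, 10, 19, 20, 25], requiring 7 comparisons. The merge step runs in O(n) time where n is the total number of elements.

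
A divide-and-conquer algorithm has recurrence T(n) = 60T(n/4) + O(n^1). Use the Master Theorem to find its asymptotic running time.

Master Theorem for T(n) = 60T(n/4) + O(n^1):

a = 60, b = 4, c = 1
log_b(a) = log_4(60) = 2.9534

Case 1: c = 1 < log_4(60) = 2.9534
T(n) = O(n^(log_4 60))

For T(n) = 60T(n/4) + O(n^1): log_4(60) = 2.9534. This is Case 1 of the Master Theorem (c < log_b(a), work dominated by leaves), giving O(n^(log_4 60)).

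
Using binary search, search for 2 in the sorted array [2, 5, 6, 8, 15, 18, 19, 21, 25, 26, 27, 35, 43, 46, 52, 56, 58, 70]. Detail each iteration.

Binary search for 2 in [2, 5, 6, 8, 15, 18, 19, 21, 25, 26, 27, 35, 43, 46, 52, 56, 58, 70]:

lo=0, hi=17, mid=8, arr[mid]=25 -> 25 > 2, search left half
lo=0, hi=7, mid=3, arr[mid]=8 -> 8 > 2, search left half
lo=0, hi=2, mid=1, arr[mid]=5 -> 5 > 2, search left half
lo=0, hi=0, mid=0, arr[mid]=2 -> Found target at index 0!

Binary search finds 2 at index 0 after 4 comparisons. The search repeatedly halves the search space by comparing with the middle element.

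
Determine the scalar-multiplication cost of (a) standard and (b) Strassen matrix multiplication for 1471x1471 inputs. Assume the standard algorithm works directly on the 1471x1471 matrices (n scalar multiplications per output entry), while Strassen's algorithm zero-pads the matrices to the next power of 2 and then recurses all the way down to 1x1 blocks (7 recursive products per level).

Matrix multiplication for 1471x1471 matrices:

Strassen's algorithm requires power-of-2 dimensions. Pad 1471x1471 to 2048x2048 (next power of 2).

Standard algorithm: 1471^3 = 3183010111 multiplications
Strassen's algorithm: 7^(log2(2048)) = 7^11 = 1977326743 multiplications
Savings: 3183010111 - 1977326743 = 1205683368 multiplications

Standard: 3183010111 multiplications (1471^3). Strassen: 1977326743 multiplications (7^11, after padding to 2048x2048). Strassen reduces 8 recursive multiplications to 7 at each level.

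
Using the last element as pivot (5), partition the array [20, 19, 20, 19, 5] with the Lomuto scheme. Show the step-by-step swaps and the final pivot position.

Lomuto partition with pivot = 5:

Initial array: [20, 19, 20, 19, 5]

arr[0]=20 > 5: no swap
arr[1]=19 > 5: no swap
arr[2]=20 > 5: no swap
arr[3]=19 > 5: no swap

Place pivot at position 0: [5, 19, 20, 19, 20]
Pivot position: 0

After partitioning with pivot 5, the array becomes [5, 19, 20, 19, 20]. The pivot is placed at index 0. All elements to the left of the pivot are <= 5, and all elements to the right are > 5.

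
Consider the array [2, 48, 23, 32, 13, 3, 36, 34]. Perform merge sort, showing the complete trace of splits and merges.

Merge sort trace:

Split: [2, 48, 23, 32, 13, 3, 36, 34] -> [2, 48, 23, 32] and [13, 3, 36, 34]
  Split: [2, 48, 23, 32] -> [2, 48] and [23, 32]
    Split: [2, 48] -> [2] and [48]
    Merge: [2] + [48] -> [2, 48]
    Split: [23, 32] -> [23] and [32]
    Merge: [23] + [32] -> [23, 32]
  Merge: [2, 48] + [23, 32] -> [2, 23, 32, 48]
  Split: [13, 3, 36, 34] -> [13, 3] and [36, 34]
    Split: [13, 3] -> [13] and [3]
    Merge: [13] + [3] -> [3, 13]
    Split: [36, 34] -> [36] and [34]
    Merge: [36] + [34] -> [34, 36]
  Merge: [3, 13] + [34, 36] -> [3, 13, 34, 36]
Merge: [2, 23, 32, 48] + [3, 13, 34, 36] -> [2, 3, 13, 23, 32, 34, 36, 48]

Final sorted array: [2, 3, 13, 23, 32, 34, 36, 48]

The merge sort proceeds by recursively splitting the array and merging sorted halves.
After all merges, the sorted array is [2, 3, 13, 23, 32, 34, 36, 48].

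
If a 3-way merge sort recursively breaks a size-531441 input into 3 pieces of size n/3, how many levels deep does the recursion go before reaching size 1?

For divide and conquer with division factor 3:

Problem sizes at each level:
Level 0: 531441
Level 1: 177147
Level 2: 59049
Level 3: 19683
Level 4: 6561
Level 5: 2187
Level 6: 729
Level 7: 243
Level 8: 81
Level 9: 27
Level 10: 9
Level 11: 3
Level 12: 1

The root is level 0 and the size-1 base case is level 12 (the tree spans levels 0 through 12, i.e. 13 levels counting the root), so the depth is the number of divisions: log_3(531441) = 12

The recursion tree depth is log_3(531441) = 12. At each level, the problem size is divided by 3, so it takes 12 divisions to reduce to a base case of size 1. The algorithm makes 3 recursive calls at each level.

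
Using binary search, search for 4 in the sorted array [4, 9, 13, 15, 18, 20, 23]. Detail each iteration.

Binary search for 4 in [4, 9, 13, 15, 18, 20, 23]:

lo=0, hi=6, mid=3, arr[mid]=15 -> 15 > 4, search left half
lo=0, hi=2, mid=1, arr[mid]=9 -> 9 > 4, search left half
lo=0, hi=0, mid=0, arr[mid]=4 -> Found target at index 0!

Binary search finds 4 at index 0 after 3 comparisons. The search repeatedly halves the search space by comparing with the middle element.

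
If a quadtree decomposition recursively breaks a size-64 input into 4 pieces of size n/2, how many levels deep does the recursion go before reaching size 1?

For divide and conquer with division factor 2:

Problem sizes at each level:
Level 0: 64
Level 1: 32
Level 2: 16
Level 3: 8
Level 4: 4
Level 5: 2
Level 6: 1

The root is level 0 and the size-1 base case is level 6 (the tree spans levels 0 through 6, i.e. 7 levels counting the root), so the depth is the number of divisions: log_2(64) = 6

The recursion tree depth is log_2(64) = 6. At each level, the problem size is divided by 2, so it takes 6 divisions to reduce to a base case of size 1. The algorithm makes 4 recursive calls at each level.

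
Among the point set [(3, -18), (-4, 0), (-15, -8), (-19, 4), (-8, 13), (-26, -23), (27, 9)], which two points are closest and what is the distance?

Computing all pairwise distances among 7 points:

d((3, -18), (-4, 0)) = 19.3132
d((3, -18), (-15, -8)) = 20.5913
d((3, -18), (-19, 4)) = 31.1127
d((3, -18), (-8, 13)) = 32.8938
d((3, -18), (-26, -23)) = 29.4279
d((3, -18), (27, 9)) = 36.1248
d((-4, 0), (-15, -8)) = 13.6015
d((-4, 0), (-19, 4)) = 15.5242
d((-4, 0), (-8, 13)) = 13.6015
d((-4, 0), (-26, -23)) = 31.8277
d((-4, 0), (27, 9)) = 32.28
d((-15, -8), (-19, 4)) = 12.6491 <-- minimum
d((-15, -8), (-8, 13)) = 22.1359
d((-15, -8), (-26, -23)) = 18.6011
d((-15, -8), (27, 9)) = 45.31
d((-19, 4), (-8, 13)) = 14.2127
d((-19, 4), (-26, -23)) = 27.8927
d((-19, 4), (27, 9)) = 46.2709
d((-8, 13), (-26, -23)) = 40.2492
d((-8, 13), (27, 9)) = 35.2278
d((-26, -23), (27, 9)) = 61.9112

Closest pair: (-15, -8) and (-19, 4) with distance 12.6491

The closest pair is (-15, -8) and (-19, 4) with Euclidean distance 12.6491. For 7 points, brute-force pairwise comparison is shown above. For large n, the divide-and-conquer algorithm (sort by x, recurse on halves, check the dividing strip) achieves O(n log n).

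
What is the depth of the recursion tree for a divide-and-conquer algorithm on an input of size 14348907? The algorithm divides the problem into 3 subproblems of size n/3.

For divide and conquer with division factor 3:

Problem sizes at each level:
Level 0: 14348907
Level 1: 4782969
Level 2: 1594323
Level 3: 531441
Level 4: 177147
Level 5: 59049
Level 6: 19683
Level 7: 6561
Level 8: 2187
Level 9: 729
Level 10: 243
Level 11: 81
Level 12: 27
Level 13: 9
Level 14: 3
Level 15: 1

The root is level 0 and the size-1 base case is level 15 (the tree spans levels 0 through 15, i.e. 16 levels counting the root), so the depth is the number of divisions: log_3(14348907) = 15

The recursion tree depth is log_3(14348907) = 15. At each level, the problem size is divided by 3, so it takes 15 divisions to reduce to a base case of size 1. The algorithm makes 3 recursive calls at each level.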